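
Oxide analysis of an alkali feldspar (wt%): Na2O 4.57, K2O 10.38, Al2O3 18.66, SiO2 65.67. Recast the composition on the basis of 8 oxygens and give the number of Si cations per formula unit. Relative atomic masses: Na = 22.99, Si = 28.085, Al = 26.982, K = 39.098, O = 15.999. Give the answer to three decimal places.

Na2O: 4.57/61.979 = 0.07373 mol → 0.14746 mol Na, 0.07373 mol O.
K2O: 10.38/94.195 = 0.11020 mol → 0.22040 mol K, 0.11020 mol O.
Al2O3: 18.66/101.961 = 0.18301 mol → 0.36602 mol Al, 0.54903 mol O.
SiO2: 65.67/60.083 = 1.09299 mol → 1.09299 mol Si, 2.18598 mol O.
Total oxygen = 2.91894 mol. Normalization factor = 8/2.91894 = 2.74072.
Si per 8 O = 1.09299 × 2.74072 = 2.996.

2.996 Si apfu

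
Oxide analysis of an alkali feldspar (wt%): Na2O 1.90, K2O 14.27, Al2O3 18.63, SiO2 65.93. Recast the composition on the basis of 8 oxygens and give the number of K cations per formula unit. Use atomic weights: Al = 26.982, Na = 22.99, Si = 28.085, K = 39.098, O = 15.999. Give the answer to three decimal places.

0.829 K apfu

1.90 wt% Na2O ÷ 61.979 g/mol = 0.03066 mol, giving 0.06132 Na and 0.03066 O.
14.27 wt% K2O ÷ 94.195 g/mol = 0.15149 mol, giving 0.30298 K and 0.15149 O.
18.63 wt% Al2O3 ÷ 101.961 g/mol = 0.18272 mol, giving 0.36544 Al and 0.54816 O.
65.93 wt% SiO2 ÷ 60.083 g/mol = 1.09732 mol, giving 1.09732 Si and 2.19464 O.
Oxygen sums to 2.92495; scaling by 8/2.92495 = 2.73509 puts the formula on 8 O.
K: 0.30298 × 2.73509 = 0.829 atoms per formula unit.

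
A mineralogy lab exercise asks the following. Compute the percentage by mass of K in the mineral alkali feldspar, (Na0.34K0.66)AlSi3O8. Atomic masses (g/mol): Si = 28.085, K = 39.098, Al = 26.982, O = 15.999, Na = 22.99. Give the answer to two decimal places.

Molar mass of (Na0.34K0.66)AlSi3O8: 0.34*22.99 + 0.66*39.098 + 1*26.982 + 3*28.085 + 8*15.999 = 272.850 g/mol.
Mass of K per formula unit: 0.66 × 39.098 = 25.805 g.
Weight fraction K = 25.805 / 272.850 = 0.0946.

9.46 mass %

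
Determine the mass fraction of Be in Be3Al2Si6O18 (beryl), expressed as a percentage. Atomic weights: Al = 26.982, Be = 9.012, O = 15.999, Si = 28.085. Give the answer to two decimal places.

M(Be3Al2Si6O18) = 537.492 g/mol.
Be contributes 3 × 9.012 = 27.036 g per mole.
27.036/537.492 = 0.0503 → 5.03%.

5.03 weight percent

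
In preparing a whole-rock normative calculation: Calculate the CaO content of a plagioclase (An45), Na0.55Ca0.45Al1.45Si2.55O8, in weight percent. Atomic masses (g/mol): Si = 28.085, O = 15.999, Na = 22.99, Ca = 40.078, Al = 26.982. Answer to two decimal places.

Molar mass of Na0.55Ca0.45Al1.45Si2.55O8 = 0.55*22.99 + 0.45*40.078 + 1.45*26.982 + 2.55*28.085 + 8*15.999 = 269.412 g/mol.
Each formula unit contains 0.45 Ca, equivalent to 0.45/1 = 0.4500 mol CaO.
M(CaO) = 1×40.078 + 1×15.999 = 56.077 g/mol.
Mass of CaO per formula unit = 0.4500 × 56.077 = 25.235 g.
CaO wt% = 25.235 / 269.412 × 100 = 9.37%.

9.37 wt%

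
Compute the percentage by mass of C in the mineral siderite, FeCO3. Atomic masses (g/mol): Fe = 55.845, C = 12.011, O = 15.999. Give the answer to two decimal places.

10.37 wt%

Molar mass of FeCO3: 1·55.845 + 1·12.011 + 3·15.999 = 115.853 g/mol.
Mass of C per formula unit: 1 × 12.011 = 12.011 g.
Weight fraction C = 12.011 / 115.853 = 0.1037.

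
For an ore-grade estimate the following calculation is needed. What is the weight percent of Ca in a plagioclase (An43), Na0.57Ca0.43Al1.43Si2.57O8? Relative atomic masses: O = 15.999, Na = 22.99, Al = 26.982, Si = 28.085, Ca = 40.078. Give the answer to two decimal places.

M(Na0.57Ca0.43Al1.43Si2.57O8) = 269.093 g/mol.
Ca contributes 0.43 × 40.078 = 17.234 g per mole.
17.234/269.093 = 0.0640 → 6.40%.

6.40 wt%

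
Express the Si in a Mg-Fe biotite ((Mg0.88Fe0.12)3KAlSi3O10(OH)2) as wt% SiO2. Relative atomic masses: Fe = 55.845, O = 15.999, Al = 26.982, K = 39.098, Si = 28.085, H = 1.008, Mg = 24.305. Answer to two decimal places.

42.05 wt%

Formula mass = 428.608 g/mol.
3 Si → 3.0000 mol SiO2 per formula unit; M(SiO2) = 60.083, so SiO2 mass = 180.249 g.
180.249/428.608 × 100 = 42.05 wt%.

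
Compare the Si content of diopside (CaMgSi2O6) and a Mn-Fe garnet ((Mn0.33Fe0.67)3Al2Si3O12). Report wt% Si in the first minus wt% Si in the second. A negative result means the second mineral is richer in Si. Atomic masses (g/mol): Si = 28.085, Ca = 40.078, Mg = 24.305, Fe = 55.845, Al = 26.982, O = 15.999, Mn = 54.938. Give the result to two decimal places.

8.98 percentage points

M(CaMgSi2O6) = 216.547 g/mol, so wt% Si = 56.170/216.547 × 100 = 25.94%.
M((Mn0.33Fe0.67)3Al2Si3O12) = 496.844 g/mol, so wt% Si = 84.255/496.844 × 100 = 16.96%.
25.94 − 16.96 = 8.98 pp.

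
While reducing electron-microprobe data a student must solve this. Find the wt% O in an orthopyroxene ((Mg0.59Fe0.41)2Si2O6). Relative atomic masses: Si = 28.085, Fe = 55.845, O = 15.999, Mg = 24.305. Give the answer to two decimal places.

Formula mass = 1.18*24.305 + 0.82*55.845 + 2*28.085 + 6*15.999 = 226.637 g/mol, of which 95.994 g is O.
So O makes up 95.994/226.637 = 0.4236 of the mass, i.e. 42.36%.

42.36 wt%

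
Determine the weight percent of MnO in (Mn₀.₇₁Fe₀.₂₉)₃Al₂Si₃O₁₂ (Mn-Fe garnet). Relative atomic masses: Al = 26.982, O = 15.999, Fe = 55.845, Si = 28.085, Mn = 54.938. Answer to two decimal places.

M((Mn₀.₇₁Fe₀.₂₉)₃Al₂Si₃O₁₂) = 495.810 g/mol; M(MnO) = 70.937 g/mol.
Moles MnO per formula unit = 2.13 Mn ÷ 1 = 2.1300.
MnO fraction = (2.1300 × 70.937) / 495.810 = 151.096/495.810 = 0.3047.

30.47 wt%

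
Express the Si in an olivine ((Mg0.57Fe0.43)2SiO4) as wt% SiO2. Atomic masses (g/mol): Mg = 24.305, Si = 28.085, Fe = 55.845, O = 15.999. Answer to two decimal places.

35.80 wt%

Formula mass = 167.815 g/mol.
1 Si → 1.0000 mol SiO2 per formula unit; M(SiO2) = 60.083, so SiO2 mass = 60.083 g.
60.083/167.815 × 100 = 35.80 wt%.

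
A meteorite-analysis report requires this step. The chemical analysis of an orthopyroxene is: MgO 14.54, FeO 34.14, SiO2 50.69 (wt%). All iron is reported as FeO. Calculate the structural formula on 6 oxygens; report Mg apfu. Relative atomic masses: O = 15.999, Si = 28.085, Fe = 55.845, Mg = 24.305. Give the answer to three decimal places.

0.858 Mg apfu

14.54 wt% MgO ÷ 40.304 g/mol = 0.36076 mol, giving 0.36076 Mg and 0.36076 O.
34.14 wt% FeO ÷ 71.844 g/mol = 0.47520 mol, giving 0.47520 Fe and 0.47520 O.
50.69 wt% SiO2 ÷ 60.083 g/mol = 0.84367 mol, giving 0.84367 Si and 1.68734 O.
Oxygen sums to 2.52330; scaling by 6/2.52330 = 2.37784 puts the formula on 6 O.
Mg: 0.36076 × 2.37784 = 0.858 atoms per formula unit.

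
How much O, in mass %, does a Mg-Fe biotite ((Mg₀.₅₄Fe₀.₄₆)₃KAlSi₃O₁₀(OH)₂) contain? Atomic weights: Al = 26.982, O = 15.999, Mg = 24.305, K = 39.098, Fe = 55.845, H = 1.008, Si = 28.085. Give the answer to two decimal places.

41.67 mass %

M((Mg₀.₅₄Fe₀.₄₆)₃KAlSi₃O₁₀(OH)₂) = 460.779 g/mol.
O contributes 12 × 15.999 = 191.988 g per mole.
191.988/460.779 = 0.4167 → 41.67%.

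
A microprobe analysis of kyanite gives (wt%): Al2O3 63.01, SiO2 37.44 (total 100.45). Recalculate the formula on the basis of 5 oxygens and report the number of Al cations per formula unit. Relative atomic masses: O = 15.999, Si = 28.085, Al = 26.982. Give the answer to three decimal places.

1.993 Al apfu

Al2O3 (M=101.961): mol = 0.61798; Al = 1.23596, O = 1.85394.
SiO2 (M=60.083): mol = 0.62314; Si = 0.62314, O = 1.24628.
ΣO = 3.10022; factor = 5/ΣO = 1.61279.
Al apfu = 1.23596 × 1.61279 = 1.993.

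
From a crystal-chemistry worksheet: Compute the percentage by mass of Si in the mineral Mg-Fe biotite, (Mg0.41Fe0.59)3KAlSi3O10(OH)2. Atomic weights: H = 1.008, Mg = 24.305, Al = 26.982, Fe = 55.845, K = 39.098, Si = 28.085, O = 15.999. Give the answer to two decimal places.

17.81 mass %

Formula mass = 1.23×24.305 + 1.77×55.845 + 1×39.098 + 1×26.982 + 3×28.085 + 12×15.999 + 2×1.008 = 473.080 g/mol, of which 84.255 g is Si.
So Si makes up 84.255/473.080 = 0.1781 of the mass, i.e. 17.81%.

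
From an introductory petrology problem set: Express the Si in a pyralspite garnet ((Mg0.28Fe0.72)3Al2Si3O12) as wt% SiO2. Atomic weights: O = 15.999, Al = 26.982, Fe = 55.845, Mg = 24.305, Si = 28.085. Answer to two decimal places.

Molar mass of (Mg0.28Fe0.72)3Al2Si3O12 = 0.84×24.305 + 2.16×55.845 + 2×26.982 + 3×28.085 + 12×15.999 = 471.248 g/mol.
Each formula unit contains 3 Si, equivalent to 3/1 = 3.0000 mol SiO2.
M(SiO2) = 1×28.085 + 2×15.999 = 60.083 g/mol.
Mass of SiO2 per formula unit = 3.0000 × 60.083 = 180.249 g.
SiO2 wt% = 180.249 / 471.248 × 100 = 38.25%.

38.25 wt%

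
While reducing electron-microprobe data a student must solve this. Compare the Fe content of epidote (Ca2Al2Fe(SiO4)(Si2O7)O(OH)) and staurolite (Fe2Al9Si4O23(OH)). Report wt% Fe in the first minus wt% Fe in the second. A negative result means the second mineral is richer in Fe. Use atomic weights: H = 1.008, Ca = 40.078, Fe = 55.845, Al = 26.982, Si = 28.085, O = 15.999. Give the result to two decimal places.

M(Ca2Al2Fe(SiO4)(Si2O7)O(OH)) = 483.215 g/mol, so wt% Fe = 55.845/483.215 × 100 = 11.56%.
M(Fe2Al9Si4O23(OH)) = 851.852 g/mol, so wt% Fe = 111.690/851.852 × 100 = 13.11%.
11.56 − 13.11 = -1.55 pp.

-1.55 percentage points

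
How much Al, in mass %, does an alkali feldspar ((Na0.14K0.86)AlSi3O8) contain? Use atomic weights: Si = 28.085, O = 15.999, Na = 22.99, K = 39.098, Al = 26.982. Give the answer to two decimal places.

9.77 mass %

Molar mass of (Na0.14K0.86)AlSi3O8: 0.14·22.99 + 0.86·39.098 + 1·26.982 + 3·28.085 + 8·15.999 = 276.072 g/mol.
Mass of Al per formula unit: 1 × 26.982 = 26.982 g.
Weight fraction Al = 26.982 / 276.072 = 0.0977.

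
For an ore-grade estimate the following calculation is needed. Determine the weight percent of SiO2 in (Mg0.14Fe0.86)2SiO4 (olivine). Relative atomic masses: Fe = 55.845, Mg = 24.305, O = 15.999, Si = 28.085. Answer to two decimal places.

M((Mg0.14Fe0.86)2SiO4) = 194.940 g/mol; M(SiO2) = 60.083 g/mol.
Moles SiO2 per formula unit = 1 Si ÷ 1 = 1.0000.
SiO2 fraction = (1.0000 × 60.083) / 194.940 = 60.083/194.940 = 0.3082.

30.82 wt%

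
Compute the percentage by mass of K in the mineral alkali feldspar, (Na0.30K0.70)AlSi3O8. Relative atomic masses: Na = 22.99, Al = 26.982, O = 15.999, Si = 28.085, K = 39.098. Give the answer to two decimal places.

Formula mass = 0.30×22.99 + 0.70×39.098 + 1×26.982 + 3×28.085 + 8×15.999 = 273.495 g/mol, of which 27.369 g is K.
So K makes up 27.369/273.495 = 0.1001 of the mass, i.e. 10.01%.

10.01 wt%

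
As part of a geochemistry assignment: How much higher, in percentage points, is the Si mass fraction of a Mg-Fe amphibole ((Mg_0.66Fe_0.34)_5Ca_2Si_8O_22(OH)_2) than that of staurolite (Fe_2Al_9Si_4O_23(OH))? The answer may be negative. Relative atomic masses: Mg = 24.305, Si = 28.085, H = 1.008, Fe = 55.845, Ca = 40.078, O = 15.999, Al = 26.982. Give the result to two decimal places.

12.76 percentage points

Si in (Mg_0.66Fe_0.34)_5Ca_2Si_8O_22(OH)_2: molar mass 865.971 g/mol; 8×28.085 = 224.680 g → 25.95 wt%.
Si in Fe_2Al_9Si_4O_23(OH): molar mass 851.852 g/mol; 4×28.085 = 112.340 g → 13.19 wt%.
Difference = 25.95 − 13.19 = 12.76 percentage points.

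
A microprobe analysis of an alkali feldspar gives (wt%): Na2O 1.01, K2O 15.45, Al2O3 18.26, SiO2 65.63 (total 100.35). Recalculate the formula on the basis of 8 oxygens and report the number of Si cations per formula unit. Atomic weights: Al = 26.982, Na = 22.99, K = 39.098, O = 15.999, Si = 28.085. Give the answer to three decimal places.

3.011 Si apfu

Na2O: 1.01/61.979 = 0.01630 mol → 0.03260 mol Na, 0.01630 mol O.
K2O: 15.45/94.195 = 0.16402 mol → 0.32804 mol K, 0.16402 mol O.
Al2O3: 18.26/101.961 = 0.17909 mol → 0.35818 mol Al, 0.53727 mol O.
SiO2: 65.63/60.083 = 1.09232 mol → 1.09232 mol Si, 2.18464 mol O.
Total oxygen = 2.90223 mol. Normalization factor = 8/2.90223 = 2.75650.
Si per 8 O = 1.09232 × 2.75650 = 3.011.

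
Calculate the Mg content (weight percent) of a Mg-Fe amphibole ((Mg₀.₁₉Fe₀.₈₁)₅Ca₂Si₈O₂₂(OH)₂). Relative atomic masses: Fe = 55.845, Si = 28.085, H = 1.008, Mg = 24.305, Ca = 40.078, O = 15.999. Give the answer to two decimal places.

2.46 weight percent

M((Mg₀.₁₉Fe₀.₈₁)₅Ca₂Si₈O₂₂(OH)₂) = 940.090 g/mol.
Mg contributes 0.95 × 24.305 = 23.090 g per mole.
23.090/940.090 = 0.0246 → 2.46%.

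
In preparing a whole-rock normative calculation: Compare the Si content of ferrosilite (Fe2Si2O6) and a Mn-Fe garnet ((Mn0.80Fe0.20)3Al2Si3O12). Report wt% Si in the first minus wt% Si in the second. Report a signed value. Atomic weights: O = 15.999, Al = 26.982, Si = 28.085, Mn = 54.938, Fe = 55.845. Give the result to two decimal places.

First mineral: 56.170 g Si in 263.854 g formula = 21.29 wt% Si.
Second mineral: 84.255 g Si in 495.565 g formula = 17.00 wt% Si.
21.29% − 17.00% gives a difference of 4.29 percentage points.

4.29 percentage points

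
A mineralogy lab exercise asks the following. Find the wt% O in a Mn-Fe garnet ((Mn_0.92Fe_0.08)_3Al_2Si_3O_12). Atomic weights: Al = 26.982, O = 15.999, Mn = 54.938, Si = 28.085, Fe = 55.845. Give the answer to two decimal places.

38.77 mass %

M((Mn_0.92Fe_0.08)_3Al_2Si_3O_12) = 495.239 g/mol.
O contributes 12 × 15.999 = 191.988 g per mole.
191.988/495.239 = 0.3877 → 38.77%.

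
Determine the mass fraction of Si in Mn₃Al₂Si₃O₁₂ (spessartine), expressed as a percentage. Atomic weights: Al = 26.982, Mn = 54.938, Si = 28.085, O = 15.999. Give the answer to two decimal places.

17.02 weight percent

M(Mn₃Al₂Si₃O₁₂) = 495.021 g/mol.
Si contributes 3 × 28.085 = 84.255 g per mole.
84.255/495.021 = 0.1702 → 17.02%.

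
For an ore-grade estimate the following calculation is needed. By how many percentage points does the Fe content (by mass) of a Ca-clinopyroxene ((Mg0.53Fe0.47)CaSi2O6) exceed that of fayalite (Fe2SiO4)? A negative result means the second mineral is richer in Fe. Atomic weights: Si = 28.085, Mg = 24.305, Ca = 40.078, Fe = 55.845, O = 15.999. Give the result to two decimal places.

First mineral: 26.247 g Fe in 231.371 g formula = 11.34 wt% Fe.
Second mineral: 111.690 g Fe in 203.771 g formula = 54.81 wt% Fe.
11.34% − 54.81% gives a difference of -43.47 percentage points.

-43.47 percentage points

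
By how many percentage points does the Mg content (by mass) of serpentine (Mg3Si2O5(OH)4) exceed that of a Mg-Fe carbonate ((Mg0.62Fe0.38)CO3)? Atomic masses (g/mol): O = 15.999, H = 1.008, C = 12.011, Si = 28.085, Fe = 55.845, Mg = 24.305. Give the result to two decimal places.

10.66 percentage points

M(Mg3Si2O5(OH)4) = 277.108 g/mol, so wt% Mg = 72.915/277.108 × 100 = 26.31%.
M((Mg0.62Fe0.38)CO3) = 96.298 g/mol, so wt% Mg = 15.069/96.298 × 100 = 15.65%.
26.31 − 15.65 = 10.66 pp.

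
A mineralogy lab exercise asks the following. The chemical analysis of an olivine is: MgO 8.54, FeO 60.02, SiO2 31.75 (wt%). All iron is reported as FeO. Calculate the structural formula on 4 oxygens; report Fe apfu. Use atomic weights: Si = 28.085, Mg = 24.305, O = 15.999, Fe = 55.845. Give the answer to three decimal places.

8.54 wt% MgO ÷ 40.304 g/mol = 0.21189 mol, giving 0.21189 Mg and 0.21189 O.
60.02 wt% FeO ÷ 71.844 g/mol = 0.83542 mol, giving 0.83542 Fe and 0.83542 O.
31.75 wt% SiO2 ÷ 60.083 g/mol = 0.52844 mol, giving 0.52844 Si and 1.05688 O.
Oxygen sums to 2.10419; scaling by 4/2.10419 = 1.90097 puts the formula on 4 O.
Fe: 0.83542 × 1.90097 = 1.588 atoms per formula unit.

1.588 Fe apfu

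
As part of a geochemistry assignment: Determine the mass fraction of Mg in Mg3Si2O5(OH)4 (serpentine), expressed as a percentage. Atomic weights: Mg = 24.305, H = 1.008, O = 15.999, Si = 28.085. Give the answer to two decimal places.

M(Mg3Si2O5(OH)4) = 277.108 g/mol.
Mg contributes 3 × 24.305 = 72.915 g per mole.
72.915/277.108 = 0.2631 → 26.31%.

26.31 mass %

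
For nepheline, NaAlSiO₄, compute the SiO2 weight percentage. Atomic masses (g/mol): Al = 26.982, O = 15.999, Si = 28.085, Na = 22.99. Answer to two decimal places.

42.30 wt%

M(NaAlSiO₄) = 142.053 g/mol; M(SiO2) = 60.083 g/mol.
Moles SiO2 per formula unit = 1 Si ÷ 1 = 1.0000.
SiO2 fraction = (1.0000 × 60.083) / 142.053 = 60.083/142.053 = 0.4230.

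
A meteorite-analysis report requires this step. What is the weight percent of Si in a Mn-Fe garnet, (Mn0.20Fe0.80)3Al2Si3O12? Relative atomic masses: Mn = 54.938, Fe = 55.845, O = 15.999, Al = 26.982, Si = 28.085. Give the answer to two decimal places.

Formula mass = 0.60*54.938 + 2.40*55.845 + 2*26.982 + 3*28.085 + 12*15.999 = 497.198 g/mol, of which 84.255 g is Si.
So Si makes up 84.255/497.198 = 0.1695 of the mass, i.e. 16.95%.

16.95 weight percent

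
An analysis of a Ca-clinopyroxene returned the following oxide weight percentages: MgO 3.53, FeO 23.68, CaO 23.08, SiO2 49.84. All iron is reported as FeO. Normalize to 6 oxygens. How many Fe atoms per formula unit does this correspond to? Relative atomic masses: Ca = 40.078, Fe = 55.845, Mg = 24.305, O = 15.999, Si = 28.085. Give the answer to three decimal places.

0.795 Fe apfu

MgO: 3.53/40.304 = 0.08758 mol → 0.08758 mol Mg, 0.08758 mol O.
FeO: 23.68/71.844 = 0.32960 mol → 0.32960 mol Fe, 0.32960 mol O.
CaO: 23.08/56.077 = 0.41158 mol → 0.41158 mol Ca, 0.41158 mol O.
SiO2: 49.84/60.083 = 0.82952 mol → 0.82952 mol Si, 1.65904 mol O.
Total oxygen = 2.48780 mol. Normalization factor = 6/2.48780 = 2.41177.
Fe per 6 O = 0.32960 × 2.41177 = 0.795.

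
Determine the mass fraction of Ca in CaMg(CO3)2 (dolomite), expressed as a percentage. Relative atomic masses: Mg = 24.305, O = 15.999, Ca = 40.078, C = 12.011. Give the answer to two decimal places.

Formula mass = 1×40.078 + 1×24.305 + 2×12.011 + 6×15.999 = 184.399 g/mol, of which 40.078 g is Ca.
So Ca makes up 40.078/184.399 = 0.2173 of the mass, i.e. 21.73%.

21.73 mass %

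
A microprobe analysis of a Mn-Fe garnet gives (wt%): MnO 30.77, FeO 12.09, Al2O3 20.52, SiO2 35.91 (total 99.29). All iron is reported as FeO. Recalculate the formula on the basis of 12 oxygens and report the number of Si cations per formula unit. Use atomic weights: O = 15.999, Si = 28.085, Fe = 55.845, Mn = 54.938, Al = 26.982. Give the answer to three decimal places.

MnO (M=70.937): mol = 0.43377; Mn = 0.43377, O = 0.43377.
FeO (M=71.844): mol = 0.16828; Fe = 0.16828, O = 0.16828.
Al2O3 (M=101.961): mol = 0.20125; Al = 0.40250, O = 0.60375.
SiO2 (M=60.083): mol = 0.59767; Si = 0.59767, O = 1.19534.
ΣO = 2.40114; factor = 12/ΣO = 4.99763.
Si apfu = 0.59767 × 4.99763 = 2.987.

2.987 Si apfu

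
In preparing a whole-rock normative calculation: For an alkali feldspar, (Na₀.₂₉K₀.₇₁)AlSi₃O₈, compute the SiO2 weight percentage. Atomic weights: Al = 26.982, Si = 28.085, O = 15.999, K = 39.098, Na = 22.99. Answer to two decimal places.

65.87 wt%

M((Na₀.₂₉K₀.₇₁)AlSi₃O₈) = 273.656 g/mol; M(SiO2) = 60.083 g/mol.
Moles SiO2 per formula unit = 3 Si ÷ 1 = 3.0000.
SiO2 fraction = (3.0000 × 60.083) / 273.656 = 180.249/273.656 = 0.6587.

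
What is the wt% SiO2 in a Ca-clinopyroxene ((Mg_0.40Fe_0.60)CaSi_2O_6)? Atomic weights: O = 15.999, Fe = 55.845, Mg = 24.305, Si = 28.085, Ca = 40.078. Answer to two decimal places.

Formula mass = 235.471 g/mol.
2 Si → 2.0000 mol SiO2 per formula unit; M(SiO2) = 60.083, so SiO2 mass = 120.166 g.
120.166/235.471 × 100 = 51.03 wt%.

51.03 wt%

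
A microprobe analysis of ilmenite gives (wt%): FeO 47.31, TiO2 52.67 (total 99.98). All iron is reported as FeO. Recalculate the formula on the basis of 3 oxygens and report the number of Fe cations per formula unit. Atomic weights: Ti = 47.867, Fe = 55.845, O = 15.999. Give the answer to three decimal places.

0.999 Fe apfu

FeO: 47.31/71.844 = 0.65851 mol → 0.65851 mol Fe, 0.65851 mol O.
TiO2: 52.67/79.865 = 0.65949 mol → 0.65949 mol Ti, 1.31898 mol O.
Total oxygen = 1.97749 mol. Normalization factor = 3/1.97749 = 1.51707.
Fe per 3 O = 0.65851 × 1.51707 = 0.999.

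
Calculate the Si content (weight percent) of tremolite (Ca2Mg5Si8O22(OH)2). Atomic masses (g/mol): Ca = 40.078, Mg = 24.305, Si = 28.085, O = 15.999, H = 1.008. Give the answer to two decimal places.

27.66 weight percent

M(Ca2Mg5Si8O22(OH)2) = 812.353 g/mol.
Si contributes 8 × 28.085 = 224.680 g per mole.
224.680/812.353 = 0.2766 → 27.66%.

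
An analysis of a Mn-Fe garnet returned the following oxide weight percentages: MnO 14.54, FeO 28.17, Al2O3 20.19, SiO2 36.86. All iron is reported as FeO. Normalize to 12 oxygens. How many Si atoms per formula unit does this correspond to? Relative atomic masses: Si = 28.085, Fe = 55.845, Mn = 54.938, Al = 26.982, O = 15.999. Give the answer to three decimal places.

3.044 Si apfu

MnO (M=70.937): mol = 0.20497; Mn = 0.20497, O = 0.20497.
FeO (M=71.844): mol = 0.39210; Fe = 0.39210, O = 0.39210.
Al2O3 (M=101.961): mol = 0.19802; Al = 0.39604, O = 0.59406.
SiO2 (M=60.083): mol = 0.61348; Si = 0.61348, O = 1.22696.
ΣO = 2.41809; factor = 12/ΣO = 4.96259.
Si apfu = 0.61348 × 4.96259 = 3.044.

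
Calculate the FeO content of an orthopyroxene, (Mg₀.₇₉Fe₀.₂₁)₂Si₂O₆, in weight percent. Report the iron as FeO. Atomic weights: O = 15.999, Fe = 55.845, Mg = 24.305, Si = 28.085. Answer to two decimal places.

Molar mass of (Mg₀.₇₉Fe₀.₂₁)₂Si₂O₆ = 1.58×24.305 + 0.42×55.845 + 2×28.085 + 6×15.999 = 214.021 g/mol.
Each formula unit contains 0.42 Fe, equivalent to 0.42/1 = 0.4200 mol FeO.
M(FeO) = 1×55.845 + 1×15.999 = 71.844 g/mol.
Mass of FeO per formula unit = 0.4200 × 71.844 = 30.174 g.
FeO wt% = 30.174 / 214.021 × 100 = 14.10%.

14.10 wt%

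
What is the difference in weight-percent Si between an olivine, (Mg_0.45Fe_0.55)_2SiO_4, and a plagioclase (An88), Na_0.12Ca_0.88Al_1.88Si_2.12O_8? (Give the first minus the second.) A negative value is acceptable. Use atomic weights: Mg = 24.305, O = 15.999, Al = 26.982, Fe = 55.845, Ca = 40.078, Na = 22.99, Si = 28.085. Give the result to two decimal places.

-5.54 percentage points

Si in (Mg_0.45Fe_0.55)_2SiO_4: molar mass 175.385 g/mol; 1×28.085 = 28.085 g → 16.01 wt%.
Si in Na_0.12Ca_0.88Al_1.88Si_2.12O_8: molar mass 276.286 g/mol; 2.12×28.085 = 59.540 g → 21.55 wt%.
Difference = 16.01 − 21.55 = -5.54 percentage points.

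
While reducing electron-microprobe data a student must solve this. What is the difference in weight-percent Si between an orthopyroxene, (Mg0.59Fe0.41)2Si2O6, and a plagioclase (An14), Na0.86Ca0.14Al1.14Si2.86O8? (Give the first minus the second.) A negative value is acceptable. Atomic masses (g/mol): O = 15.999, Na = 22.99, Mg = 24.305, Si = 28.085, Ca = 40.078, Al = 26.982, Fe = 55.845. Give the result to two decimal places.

First mineral: 56.170 g Si in 226.637 g formula = 24.78 wt% Si.
Second mineral: 80.323 g Si in 264.457 g formula = 30.37 wt% Si.
24.78% − 30.37% gives a difference of -5.59 percentage points.

-5.59 percentage points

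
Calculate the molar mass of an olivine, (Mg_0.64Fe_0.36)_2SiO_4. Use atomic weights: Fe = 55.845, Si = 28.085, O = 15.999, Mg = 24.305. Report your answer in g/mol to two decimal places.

The formula mass is the sum 1.28×24.305 + 0.72×55.845 + 1×28.085 + 4×15.999.

163.40 g/mol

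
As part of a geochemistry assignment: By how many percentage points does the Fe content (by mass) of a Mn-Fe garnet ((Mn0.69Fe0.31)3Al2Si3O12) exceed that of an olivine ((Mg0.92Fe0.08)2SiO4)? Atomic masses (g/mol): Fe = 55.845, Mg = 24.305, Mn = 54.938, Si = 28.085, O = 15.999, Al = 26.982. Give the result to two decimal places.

First mineral: 51.936 g Fe in 495.865 g formula = 10.47 wt% Fe.
Second mineral: 8.935 g Fe in 145.737 g formula = 6.13 wt% Fe.
10.47% − 6.13% gives a difference of 4.34 percentage points.

4.34 percentage points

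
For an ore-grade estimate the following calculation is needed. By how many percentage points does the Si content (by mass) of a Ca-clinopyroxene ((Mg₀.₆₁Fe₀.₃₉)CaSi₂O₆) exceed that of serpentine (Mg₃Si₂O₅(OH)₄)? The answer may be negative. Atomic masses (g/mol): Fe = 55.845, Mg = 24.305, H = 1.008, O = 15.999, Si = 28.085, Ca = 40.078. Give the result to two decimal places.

M((Mg₀.₆₁Fe₀.₃₉)CaSi₂O₆) = 228.848 g/mol, so wt% Si = 56.170/228.848 × 100 = 24.54%.
M(Mg₃Si₂O₅(OH)₄) = 277.108 g/mol, so wt% Si = 56.170/277.108 × 100 = 20.27%.
24.54 − 20.27 = 4.27 pp.

4.27 percentage points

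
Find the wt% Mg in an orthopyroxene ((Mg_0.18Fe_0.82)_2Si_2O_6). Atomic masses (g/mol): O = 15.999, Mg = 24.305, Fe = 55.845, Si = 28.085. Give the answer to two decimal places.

3.47 wt%

Formula mass = 0.36×24.305 + 1.64×55.845 + 2×28.085 + 6×15.999 = 252.500 g/mol, of which 8.750 g is Mg.
So Mg makes up 8.750/252.500 = 0.0347 of the mass, i.e. 3.47%.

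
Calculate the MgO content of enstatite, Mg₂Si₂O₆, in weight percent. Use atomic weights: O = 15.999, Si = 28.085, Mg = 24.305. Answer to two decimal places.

Formula mass = 200.774 g/mol.
2 Mg → 2.0000 mol MgO per formula unit; M(MgO) = 40.304, so MgO mass = 80.608 g.
80.608/200.774 × 100 = 40.15 wt%.

40.15 wt%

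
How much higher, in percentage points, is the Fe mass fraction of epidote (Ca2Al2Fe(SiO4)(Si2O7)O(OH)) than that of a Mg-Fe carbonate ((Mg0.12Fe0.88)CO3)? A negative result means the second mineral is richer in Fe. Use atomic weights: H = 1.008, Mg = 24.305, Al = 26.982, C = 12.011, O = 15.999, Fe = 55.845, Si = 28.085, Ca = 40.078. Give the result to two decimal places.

M(Ca2Al2Fe(SiO4)(Si2O7)O(OH)) = 483.215 g/mol, so wt% Fe = 55.845/483.215 × 100 = 11.56%.
M((Mg0.12Fe0.88)CO3) = 112.068 g/mol, so wt% Fe = 49.144/112.068 × 100 = 43.85%.
11.56 − 43.85 = -32.29 pp.

-32.29 percentage points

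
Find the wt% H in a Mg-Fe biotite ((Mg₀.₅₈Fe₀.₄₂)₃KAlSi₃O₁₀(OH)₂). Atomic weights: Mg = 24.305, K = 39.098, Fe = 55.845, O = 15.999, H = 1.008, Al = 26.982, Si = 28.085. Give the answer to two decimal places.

M((Mg₀.₅₈Fe₀.₄₂)₃KAlSi₃O₁₀(OH)₂) = 456.994 g/mol.
H contributes 2 × 1.008 = 2.016 g per mole.
2.016/456.994 = 0.0044 → 0.44%.

0.44 mass %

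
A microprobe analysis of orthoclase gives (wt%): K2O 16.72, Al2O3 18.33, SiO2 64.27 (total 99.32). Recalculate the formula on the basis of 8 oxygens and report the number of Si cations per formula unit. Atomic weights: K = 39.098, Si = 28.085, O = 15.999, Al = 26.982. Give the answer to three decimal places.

K2O (M=94.195): mol = 0.17750; K = 0.35500, O = 0.17750.
Al2O3 (M=101.961): mol = 0.17977; Al = 0.35954, O = 0.53931.
SiO2 (M=60.083): mol = 1.06969; Si = 1.06969, O = 2.13938.
ΣO = 2.85619; factor = 8/ΣO = 2.80093.
Si apfu = 1.06969 × 2.80093 = 2.996.

2.996 Si apfu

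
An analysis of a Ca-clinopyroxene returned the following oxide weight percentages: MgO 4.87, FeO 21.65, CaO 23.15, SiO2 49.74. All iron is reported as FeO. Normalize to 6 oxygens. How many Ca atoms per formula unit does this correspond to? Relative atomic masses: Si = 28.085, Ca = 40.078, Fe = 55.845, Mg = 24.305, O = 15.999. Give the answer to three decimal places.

MgO (M=40.304): mol = 0.12083; Mg = 0.12083, O = 0.12083.
FeO (M=71.844): mol = 0.30135; Fe = 0.30135, O = 0.30135.
CaO (M=56.077): mol = 0.41283; Ca = 0.41283, O = 0.41283.
SiO2 (M=60.083): mol = 0.82785; Si = 0.82785, O = 1.65570.
ΣO = 2.49071; factor = 6/ΣO = 2.40895.
Ca apfu = 0.41283 × 2.40895 = 0.994.

0.994 Ca apfu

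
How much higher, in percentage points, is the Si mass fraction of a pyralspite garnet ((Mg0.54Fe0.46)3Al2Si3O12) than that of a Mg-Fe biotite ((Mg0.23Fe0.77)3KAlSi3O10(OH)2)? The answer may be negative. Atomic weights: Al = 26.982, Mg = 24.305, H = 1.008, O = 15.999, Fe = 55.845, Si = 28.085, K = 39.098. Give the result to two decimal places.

M((Mg0.54Fe0.46)3Al2Si3O12) = 446.647 g/mol, so wt% Si = 84.255/446.647 × 100 = 18.86%.
M((Mg0.23Fe0.77)3KAlSi3O10(OH)2) = 490.111 g/mol, so wt% Si = 84.255/490.111 × 100 = 17.19%.
18.86 − 17.19 = 1.67 pp.

1.67 percentage points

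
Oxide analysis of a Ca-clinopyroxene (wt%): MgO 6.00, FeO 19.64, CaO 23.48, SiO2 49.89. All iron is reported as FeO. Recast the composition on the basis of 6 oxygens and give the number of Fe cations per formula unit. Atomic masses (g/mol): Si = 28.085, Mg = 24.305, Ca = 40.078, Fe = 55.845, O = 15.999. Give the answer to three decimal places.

MgO: 6.00/40.304 = 0.14887 mol → 0.14887 mol Mg, 0.14887 mol O.
FeO: 19.64/71.844 = 0.27337 mol → 0.27337 mol Fe, 0.27337 mol O.
CaO: 23.48/56.077 = 0.41871 mol → 0.41871 mol Ca, 0.41871 mol O.
SiO2: 49.89/60.083 = 0.83035 mol → 0.83035 mol Si, 1.66070 mol O.
Total oxygen = 2.50165 mol. Normalization factor = 6/2.50165 = 2.39842.
Fe per 6 O = 0.27337 × 2.39842 = 0.656.

0.656 Fe apfu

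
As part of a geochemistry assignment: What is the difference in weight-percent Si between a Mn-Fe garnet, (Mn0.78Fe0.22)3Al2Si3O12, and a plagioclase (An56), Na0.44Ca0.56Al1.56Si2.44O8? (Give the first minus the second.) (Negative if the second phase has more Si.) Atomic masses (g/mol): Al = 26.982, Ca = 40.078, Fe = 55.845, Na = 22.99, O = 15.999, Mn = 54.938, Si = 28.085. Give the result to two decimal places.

M((Mn0.78Fe0.22)3Al2Si3O12) = 495.620 g/mol, so wt% Si = 84.255/495.620 × 100 = 17.00%.
M(Na0.44Ca0.56Al1.56Si2.44O8) = 271.171 g/mol, so wt% Si = 68.527/271.171 × 100 = 25.27%.
17.00 − 25.27 = -8.27 pp.

-8.27 percentage points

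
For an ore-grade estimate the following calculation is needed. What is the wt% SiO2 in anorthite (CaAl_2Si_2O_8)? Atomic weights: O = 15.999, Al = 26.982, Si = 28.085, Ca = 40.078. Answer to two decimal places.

43.19 wt%

Molar mass of CaAl_2Si_2O_8 = 1*40.078 + 2*26.982 + 2*28.085 + 8*15.999 = 278.204 g/mol.
Each formula unit contains 2 Si, equivalent to 2/1 = 2.0000 mol SiO2.
M(SiO2) = 1×28.085 + 2×15.999 = 60.083 g/mol.
Mass of SiO2 per formula unit = 2.0000 × 60.083 = 120.166 g.
SiO2 wt% = 120.166 / 278.204 × 100 = 43.19%.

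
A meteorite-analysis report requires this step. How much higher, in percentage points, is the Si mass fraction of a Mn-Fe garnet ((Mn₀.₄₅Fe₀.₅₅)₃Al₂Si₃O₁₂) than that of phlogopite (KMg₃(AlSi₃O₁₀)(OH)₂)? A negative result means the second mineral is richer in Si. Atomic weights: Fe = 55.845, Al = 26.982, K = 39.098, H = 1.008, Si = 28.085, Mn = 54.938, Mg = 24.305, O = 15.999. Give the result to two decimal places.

M((Mn₀.₄₅Fe₀.₅₅)₃Al₂Si₃O₁₂) = 496.518 g/mol, so wt% Si = 84.255/496.518 × 100 = 16.97%.
M(KMg₃(AlSi₃O₁₀)(OH)₂) = 417.254 g/mol, so wt% Si = 84.255/417.254 × 100 = 20.19%.
16.97 − 20.19 = -3.22 pp.

-3.22 percentage points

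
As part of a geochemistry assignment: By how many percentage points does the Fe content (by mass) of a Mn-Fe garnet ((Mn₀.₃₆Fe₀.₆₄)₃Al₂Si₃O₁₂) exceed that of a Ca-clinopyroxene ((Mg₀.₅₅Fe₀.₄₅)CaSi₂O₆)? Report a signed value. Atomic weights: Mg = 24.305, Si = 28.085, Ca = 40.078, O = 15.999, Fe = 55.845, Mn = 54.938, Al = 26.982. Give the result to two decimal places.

M((Mn₀.₃₆Fe₀.₆₄)₃Al₂Si₃O₁₂) = 496.762 g/mol, so wt% Fe = 107.222/496.762 × 100 = 21.58%.
M((Mg₀.₅₅Fe₀.₄₅)CaSi₂O₆) = 230.740 g/mol, so wt% Fe = 25.130/230.740 × 100 = 10.89%.
21.58 − 10.89 = 10.69 pp.

10.69 percentage points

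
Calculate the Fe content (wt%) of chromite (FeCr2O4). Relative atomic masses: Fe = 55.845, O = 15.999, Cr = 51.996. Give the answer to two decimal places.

M(FeCr2O4) = 223.833 g/mol.
Fe contributes 1 × 55.845 = 55.845 g per mole.
55.845/223.833 = 0.2495 → 24.95%.

24.95 wt%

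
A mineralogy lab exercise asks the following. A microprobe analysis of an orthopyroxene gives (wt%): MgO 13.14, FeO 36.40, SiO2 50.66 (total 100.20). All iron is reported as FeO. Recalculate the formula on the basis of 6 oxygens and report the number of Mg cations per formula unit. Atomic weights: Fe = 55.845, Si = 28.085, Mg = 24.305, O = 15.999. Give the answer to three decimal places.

MgO (M=40.304): mol = 0.32602; Mg = 0.32602, O = 0.32602.
FeO (M=71.844): mol = 0.50665; Fe = 0.50665, O = 0.50665.
SiO2 (M=60.083): mol = 0.84317; Si = 0.84317, O = 1.68634.
ΣO = 2.51901; factor = 6/ΣO = 2.38189.
Mg apfu = 0.32602 × 2.38189 = 0.777.

0.777 Mg apfu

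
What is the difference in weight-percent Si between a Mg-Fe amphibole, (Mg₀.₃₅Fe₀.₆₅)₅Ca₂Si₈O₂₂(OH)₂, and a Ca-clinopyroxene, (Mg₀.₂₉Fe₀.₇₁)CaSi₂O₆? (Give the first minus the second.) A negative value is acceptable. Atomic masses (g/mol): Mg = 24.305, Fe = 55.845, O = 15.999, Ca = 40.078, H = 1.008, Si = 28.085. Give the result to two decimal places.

1.05 percentage points

Si in (Mg₀.₃₅Fe₀.₆₅)₅Ca₂Si₈O₂₂(OH)₂: molar mass 914.858 g/mol; 8×28.085 = 224.680 g → 24.56 wt%.
Si in (Mg₀.₂₉Fe₀.₇₁)CaSi₂O₆: molar mass 238.940 g/mol; 2×28.085 = 56.170 g → 23.51 wt%.
Difference = 24.56 − 23.51 = 1.05 percentage points.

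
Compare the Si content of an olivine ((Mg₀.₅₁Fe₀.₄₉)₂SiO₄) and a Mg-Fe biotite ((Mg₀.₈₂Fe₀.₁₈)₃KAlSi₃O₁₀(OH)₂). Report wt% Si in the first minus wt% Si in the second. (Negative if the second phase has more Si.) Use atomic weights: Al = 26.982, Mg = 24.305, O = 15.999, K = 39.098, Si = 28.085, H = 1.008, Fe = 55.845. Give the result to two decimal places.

-3.03 percentage points

First mineral: 28.085 g Si in 171.600 g formula = 16.37 wt% Si.
Second mineral: 84.255 g Si in 434.286 g formula = 19.40 wt% Si.
16.37% − 19.40% gives a difference of -3.03 percentage points.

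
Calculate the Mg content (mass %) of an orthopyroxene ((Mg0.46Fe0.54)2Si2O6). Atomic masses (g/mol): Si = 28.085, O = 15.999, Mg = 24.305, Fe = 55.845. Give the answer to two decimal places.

9.52 mass %

Molar mass of (Mg0.46Fe0.54)2Si2O6: 0.92*24.305 + 1.08*55.845 + 2*28.085 + 6*15.999 = 234.837 g/mol.
Mass of Mg per formula unit: 0.92 × 24.305 = 22.361 g.
Weight fraction Mg = 22.361 / 234.837 = 0.0952.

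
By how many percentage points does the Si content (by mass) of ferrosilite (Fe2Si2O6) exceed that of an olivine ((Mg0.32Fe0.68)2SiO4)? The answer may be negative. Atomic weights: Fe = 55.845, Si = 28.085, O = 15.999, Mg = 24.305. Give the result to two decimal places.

5.99 percentage points

First mineral: 56.170 g Si in 263.854 g formula = 21.29 wt% Si.
Second mineral: 28.085 g Si in 183.585 g formula = 15.30 wt% Si.
21.29% − 15.30% gives a difference of 5.99 percentage points.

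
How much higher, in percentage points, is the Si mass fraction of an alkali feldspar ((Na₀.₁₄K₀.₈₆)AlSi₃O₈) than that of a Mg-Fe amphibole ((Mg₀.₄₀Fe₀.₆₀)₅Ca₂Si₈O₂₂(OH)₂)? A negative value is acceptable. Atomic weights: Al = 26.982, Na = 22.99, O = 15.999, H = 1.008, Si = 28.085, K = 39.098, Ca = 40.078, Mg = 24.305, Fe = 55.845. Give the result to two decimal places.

5.75 percentage points

M((Na₀.₁₄K₀.₈₆)AlSi₃O₈) = 276.072 g/mol, so wt% Si = 84.255/276.072 × 100 = 30.52%.
M((Mg₀.₄₀Fe₀.₆₀)₅Ca₂Si₈O₂₂(OH)₂) = 906.973 g/mol, so wt% Si = 224.680/906.973 × 100 = 24.77%.
30.52 − 24.77 = 5.75 pp.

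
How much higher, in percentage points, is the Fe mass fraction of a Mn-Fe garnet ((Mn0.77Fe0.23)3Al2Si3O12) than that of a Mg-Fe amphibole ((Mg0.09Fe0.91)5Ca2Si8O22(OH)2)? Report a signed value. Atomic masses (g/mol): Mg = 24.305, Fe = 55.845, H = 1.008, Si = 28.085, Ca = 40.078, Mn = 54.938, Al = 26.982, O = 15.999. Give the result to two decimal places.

Fe in (Mn0.77Fe0.23)3Al2Si3O12: molar mass 495.647 g/mol; 0.69×55.845 = 38.533 g → 7.77 wt%.
Fe in (Mg0.09Fe0.91)5Ca2Si8O22(OH)2: molar mass 955.860 g/mol; 4.55×55.845 = 254.095 g → 26.58 wt%.
Difference = 7.77 − 26.58 = -18.81 percentage points.

-18.81 percentage points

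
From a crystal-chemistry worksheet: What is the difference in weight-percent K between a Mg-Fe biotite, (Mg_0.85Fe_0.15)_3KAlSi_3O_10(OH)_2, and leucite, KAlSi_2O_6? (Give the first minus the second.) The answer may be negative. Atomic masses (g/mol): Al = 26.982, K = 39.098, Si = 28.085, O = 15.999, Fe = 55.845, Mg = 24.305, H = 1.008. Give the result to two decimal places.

K in (Mg_0.85Fe_0.15)_3KAlSi_3O_10(OH)_2: molar mass 431.447 g/mol; 1×39.098 = 39.098 g → 9.06 wt%.
K in KAlSi_2O_6: molar mass 218.244 g/mol; 1×39.098 = 39.098 g → 17.91 wt%.
Difference = 9.06 − 17.91 = -8.85 percentage points.

-8.85 percentage points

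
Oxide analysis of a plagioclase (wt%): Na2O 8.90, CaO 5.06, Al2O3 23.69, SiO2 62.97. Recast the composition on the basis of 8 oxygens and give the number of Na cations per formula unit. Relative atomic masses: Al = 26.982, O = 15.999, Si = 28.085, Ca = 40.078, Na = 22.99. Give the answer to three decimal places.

0.759 Na apfu

Na2O (M=61.979): mol = 0.14360; Na = 0.28720, O = 0.14360.
CaO (M=56.077): mol = 0.09023; Ca = 0.09023, O = 0.09023.
Al2O3 (M=101.961): mol = 0.23234; Al = 0.46468, O = 0.69702.
SiO2 (M=60.083): mol = 1.04805; Si = 1.04805, O = 2.09610.
ΣO = 3.02695; factor = 8/ΣO = 2.64292.
Na apfu = 0.28720 × 2.64292 = 0.759.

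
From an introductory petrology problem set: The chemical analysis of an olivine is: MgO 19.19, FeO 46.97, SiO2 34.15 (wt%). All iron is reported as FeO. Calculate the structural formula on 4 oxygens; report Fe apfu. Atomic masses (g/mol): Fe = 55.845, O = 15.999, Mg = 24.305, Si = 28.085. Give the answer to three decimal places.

MgO (M=40.304): mol = 0.47613; Mg = 0.47613, O = 0.47613.
FeO (M=71.844): mol = 0.65378; Fe = 0.65378, O = 0.65378.
SiO2 (M=60.083): mol = 0.56838; Si = 0.56838, O = 1.13676.
ΣO = 2.26667; factor = 4/ΣO = 1.76470.
Fe apfu = 0.65378 × 1.76470 = 1.154.

1.154 Fe apfu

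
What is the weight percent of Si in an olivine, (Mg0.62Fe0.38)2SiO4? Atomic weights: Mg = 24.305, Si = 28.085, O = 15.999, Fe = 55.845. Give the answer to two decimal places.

Formula mass = 1.24×24.305 + 0.76×55.845 + 1×28.085 + 4×15.999 = 164.661 g/mol, of which 28.085 g is Si.
So Si makes up 28.085/164.661 = 0.1706 of the mass, i.e. 17.06%.

17.06 mass %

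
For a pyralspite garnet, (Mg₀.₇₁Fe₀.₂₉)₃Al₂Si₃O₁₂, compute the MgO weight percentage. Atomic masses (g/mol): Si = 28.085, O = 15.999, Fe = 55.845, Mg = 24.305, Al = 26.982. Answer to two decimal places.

19.94 wt%

Molar mass of (Mg₀.₇₁Fe₀.₂₉)₃Al₂Si₃O₁₂ = 2.13*24.305 + 0.87*55.845 + 2*26.982 + 3*28.085 + 12*15.999 = 430.562 g/mol.
Each formula unit contains 2.13 Mg, equivalent to 2.13/1 = 2.1300 mol MgO.
M(MgO) = 1×24.305 + 1×15.999 = 40.304 g/mol.
Mass of MgO per formula unit = 2.1300 × 40.304 = 85.848 g.
MgO wt% = 85.848 / 430.562 × 100 = 19.94%.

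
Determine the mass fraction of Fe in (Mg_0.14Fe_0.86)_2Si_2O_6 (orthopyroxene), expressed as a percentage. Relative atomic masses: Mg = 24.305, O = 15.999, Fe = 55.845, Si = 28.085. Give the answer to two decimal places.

Molar mass of (Mg_0.14Fe_0.86)_2Si_2O_6: 0.28*24.305 + 1.72*55.845 + 2*28.085 + 6*15.999 = 255.023 g/mol.
Mass of Fe per formula unit: 1.72 × 55.845 = 96.053 g.
Weight fraction Fe = 96.053 / 255.023 = 0.3766.

37.66 wt%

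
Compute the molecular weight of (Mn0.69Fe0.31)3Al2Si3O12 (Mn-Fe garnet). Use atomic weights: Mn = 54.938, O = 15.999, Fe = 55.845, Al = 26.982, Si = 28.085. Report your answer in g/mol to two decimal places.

The formula mass is the sum 2.07·54.938 + 0.93·55.845 + 2·26.982 + 3·28.085 + 12·15.999.

495.86 g/mol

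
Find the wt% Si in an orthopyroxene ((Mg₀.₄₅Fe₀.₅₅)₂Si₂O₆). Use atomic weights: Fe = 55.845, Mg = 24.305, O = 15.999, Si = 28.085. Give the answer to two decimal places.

23.85 wt%

Molar mass of (Mg₀.₄₅Fe₀.₅₅)₂Si₂O₆: 0.90*24.305 + 1.10*55.845 + 2*28.085 + 6*15.999 = 235.468 g/mol.
Mass of Si per formula unit: 2 × 28.085 = 56.170 g.
Weight fraction Si = 56.170 / 235.468 = 0.2385.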